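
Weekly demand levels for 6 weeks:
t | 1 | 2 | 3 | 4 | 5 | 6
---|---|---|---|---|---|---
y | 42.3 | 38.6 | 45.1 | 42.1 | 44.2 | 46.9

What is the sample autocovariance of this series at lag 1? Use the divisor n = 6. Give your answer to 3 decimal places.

Mean ȳ = (42.3 + 38.6 + 45.1 + 42.1 + 44.2 + 46.9)/6 = 43.2000
Σ_{t=1}^{5}(y_t−ȳ)(y_{t+1}−ȳ) = -4.0900
γ_1 = -4.0900 / 6 = -0.682

-0.682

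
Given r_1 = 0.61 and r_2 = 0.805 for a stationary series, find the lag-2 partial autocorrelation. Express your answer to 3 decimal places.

φ_{22} = (r_2 − r_1²) / (1 − r_1²)
r_1² = (0.61)² = 0.3721
Numerator = 0.805 − 0.3721 = 0.4329; denominator = 1 − 0.3721 = 0.6279
φ_{22} = 0.4329 / 0.6279 = 0.689

0.689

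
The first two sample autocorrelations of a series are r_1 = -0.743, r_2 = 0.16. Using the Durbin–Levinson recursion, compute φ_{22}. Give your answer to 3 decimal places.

φ_{22} = (r_2 − r_1²) / (1 − r_1²)
r_1² = (-0.743)² = 0.552049
Numerator = 0.16 − 0.5520 = -0.3920; denominator = 1 − 0.5520 = 0.4480
φ_{22} = -0.3920 / 0.4480 = -0.875

-0.875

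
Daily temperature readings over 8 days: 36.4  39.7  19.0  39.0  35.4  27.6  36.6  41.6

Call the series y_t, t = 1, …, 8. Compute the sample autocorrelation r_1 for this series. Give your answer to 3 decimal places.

-0.363

Mean ȳ = (36.4 + 39.7 + 19.0 + 39.0 + 35.4 + 27.6 + 36.6 + 41.6)/8 = 34.4125
Deviations from mean: 1.9875, 5.2875, -15.4125, 4.5875, 0.9875, -6.8125, 2.1875, 7.1875
Numerator Σ_{t=1}^{7}(y_t−ȳ)(y_{t+1}−ȳ) = -143.0664
Denominator Σ(y_t−ȳ)² = 394.3288
r_1 = -143.0664 / 394.3288 = -0.363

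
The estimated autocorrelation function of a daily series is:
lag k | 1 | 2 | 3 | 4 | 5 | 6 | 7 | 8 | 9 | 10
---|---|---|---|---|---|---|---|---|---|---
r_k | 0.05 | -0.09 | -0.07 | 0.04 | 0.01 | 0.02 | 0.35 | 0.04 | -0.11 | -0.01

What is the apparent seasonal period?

7

The largest autocorrelation is r_7 = 0.35; the remaining lags stay at or below 0.05.
The dominant spike at lag 7 indicates a seasonal period of 7.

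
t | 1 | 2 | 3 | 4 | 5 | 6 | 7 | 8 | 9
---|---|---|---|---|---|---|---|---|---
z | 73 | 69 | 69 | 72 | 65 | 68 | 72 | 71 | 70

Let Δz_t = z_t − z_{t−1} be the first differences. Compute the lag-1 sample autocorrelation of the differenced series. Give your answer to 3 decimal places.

-0.324

First differences Δz: -4, 0, 3, -7, 3, 4, -1, -1
Mean of differences = -0.3750
Numerator Σ(Δz_t−Δz̄)(Δz_{t+1}−Δz̄) = -32.3906
Denominator Σ(Δz_t−Δz̄)² = 99.8750
r_1(Δz) = -32.3906 / 99.8750 = -0.324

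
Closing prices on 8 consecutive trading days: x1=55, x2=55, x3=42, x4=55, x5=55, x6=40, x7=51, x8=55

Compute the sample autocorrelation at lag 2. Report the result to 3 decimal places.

-0.511

Mean x̄ = (55 + 55 + 42 + 55 + 55 + 40 + 51 + 55)/8 = 51.0000
Numerator Σ_{t=1}^{6}(x_t−x̄)(x_{t+2}−x̄) = -144.0000
Denominator Σ(x_t−x̄)² = 282.0000
r_2 = -144.0000 / 282.0000 = -0.511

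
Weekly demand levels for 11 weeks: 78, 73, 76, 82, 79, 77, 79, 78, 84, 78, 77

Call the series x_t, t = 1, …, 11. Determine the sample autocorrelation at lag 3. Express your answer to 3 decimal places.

Mean x̄ = (78 + 73 + 76 + 82 + 79 + 77 + 79 + 78 + 84 + 78 + 77)/11 = 78.2727
Numerator Σ_{t=1}^{8}(x_t−x̄)(x_{t+3}−x̄) = -6.5868
Denominator Σ(x_t−x̄)² = 84.1818
r_3 = -6.5868 / 84.1818 = -0.078

-0.078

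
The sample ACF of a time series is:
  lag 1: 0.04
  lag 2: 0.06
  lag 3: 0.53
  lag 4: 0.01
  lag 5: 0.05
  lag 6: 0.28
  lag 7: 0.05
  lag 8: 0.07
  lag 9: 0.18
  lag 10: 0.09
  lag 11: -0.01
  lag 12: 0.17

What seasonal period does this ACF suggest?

3

The largest autocorrelation is r_3 = 0.53, with weaker echoes at lags 6 (0.28), 9 (0.18) and 12 (0.17); the remaining lags stay at or below 0.09.
The dominant spike at lag 3 indicates a seasonal period of 3.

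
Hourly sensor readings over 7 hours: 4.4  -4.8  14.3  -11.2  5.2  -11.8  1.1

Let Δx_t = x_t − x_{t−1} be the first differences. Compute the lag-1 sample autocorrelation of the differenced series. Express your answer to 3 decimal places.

First differences Δx: -9.2, 19.1, -25.5, 16.4, -17.0, 12.9
Mean of differences = -0.5500
Numerator Σ(Δx_t−Δx̄)(Δx_{t+1}−Δx̄) = -1583.2225
Denominator Σ(Δx_t−Δx̄)² = 1822.2550
r_1(Δx) = -1583.2225 / 1822.2550 = -0.869

-0.869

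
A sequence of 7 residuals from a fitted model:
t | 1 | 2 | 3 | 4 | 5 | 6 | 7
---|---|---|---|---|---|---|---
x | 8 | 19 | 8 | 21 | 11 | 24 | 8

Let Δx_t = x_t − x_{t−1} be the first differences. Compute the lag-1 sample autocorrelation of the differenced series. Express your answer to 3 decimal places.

First differences Δx: 11, -11, 13, -10, 13, -16
Mean of differences = 0.0000
Numerator Σ(Δx_t−Δx̄)(Δx_{t+1}−Δx̄) = -732.0000
Denominator Σ(Δx_t−Δx̄)² = 936.0000
r_1(Δx) = -732.0000 / 936.0000 = -0.782

-0.782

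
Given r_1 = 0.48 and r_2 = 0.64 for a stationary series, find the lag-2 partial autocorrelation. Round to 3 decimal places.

0.532

φ_{22} = (r_2 − r_1²) / (1 − r_1²)
r_1² = (0.48)² = 0.2304
Numerator = 0.64 − 0.2304 = 0.4096; denominator = 1 − 0.2304 = 0.7696
φ_{22} = 0.4096 / 0.7696 = 0.532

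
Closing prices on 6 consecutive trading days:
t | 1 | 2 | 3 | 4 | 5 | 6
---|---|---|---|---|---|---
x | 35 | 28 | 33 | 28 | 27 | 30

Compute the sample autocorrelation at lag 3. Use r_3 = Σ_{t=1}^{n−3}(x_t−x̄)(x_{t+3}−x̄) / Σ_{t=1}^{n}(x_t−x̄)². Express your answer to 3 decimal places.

-0.080

Mean x̄ = (35 + 28 + 33 + 28 + 27 + 30)/6 = 30.1667
Deviations from mean: 4.8333, -2.1667, 2.8333, -2.1667, -3.1667, -0.1667
Σ(x_t−x̄)(x_{t+3}−x̄) = (-10.4722) + (6.8611) + (-0.4722) = -4.0833
Denominator Σ(x_t−x̄)² = 50.8333
r_3 = -4.0833 / 50.8333 = -0.080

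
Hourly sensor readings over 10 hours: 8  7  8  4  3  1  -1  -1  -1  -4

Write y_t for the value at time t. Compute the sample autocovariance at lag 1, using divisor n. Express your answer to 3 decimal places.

11.024

Mean ȳ = (8 + 7 + 8 + 4 + 3 + 1 − 1 − 1 − 1 − 4)/10 = 2.4000
Σ_{t=1}^{9}(y_t−ȳ)(y_{t+1}−ȳ) = 110.2400
γ_1 = 110.2400 / 10 = 11.024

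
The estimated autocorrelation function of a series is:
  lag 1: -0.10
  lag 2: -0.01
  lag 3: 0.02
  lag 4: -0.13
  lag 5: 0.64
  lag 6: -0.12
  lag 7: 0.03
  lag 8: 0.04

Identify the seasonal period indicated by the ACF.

5

The largest autocorrelation is r_5 = 0.64; the remaining lags stay at or below 0.04.
The dominant spike at lag 5 indicates a seasonal period of 5.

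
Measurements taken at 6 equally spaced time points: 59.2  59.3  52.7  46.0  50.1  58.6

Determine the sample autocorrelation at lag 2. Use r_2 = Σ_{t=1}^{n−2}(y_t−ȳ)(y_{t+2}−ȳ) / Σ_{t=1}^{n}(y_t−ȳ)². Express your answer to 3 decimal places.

-0.499

Mean ȳ = (59.2 + 59.3 + 52.7 + 46.0 + 50.1 + 58.6)/6 = 54.3167
Σ(y_t−ȳ)(y_{t+2}−ȳ) = (-7.8947) + (-41.4447) + (6.8169) + (-35.6231) = -78.1456
Denominator Σ(y_t−ȳ)² = 156.5883
r_2 = -78.1456 / 156.5883 = -0.499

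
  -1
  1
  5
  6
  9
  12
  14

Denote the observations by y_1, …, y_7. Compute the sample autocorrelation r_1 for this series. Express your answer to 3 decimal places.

Mean ȳ = (-1 + 1 + 5 + 6 + 9 + 12 + 14)/7 = 6.5714
Deviations from mean: -7.5714, -5.5714, -1.5714, -0.5714, 2.4286, 5.4286, 7.4286
Σ(y_t−ȳ)(y_{t+1}−ȳ) = (42.1837) + (8.7551) + (0.8980) + (-1.3878) + (13.1837) + (40.3265) = 103.9592
Denominator Σ(y_t−ȳ)² = 181.7143
r_1 = 103.9592 / 181.7143 = 0.572

0.572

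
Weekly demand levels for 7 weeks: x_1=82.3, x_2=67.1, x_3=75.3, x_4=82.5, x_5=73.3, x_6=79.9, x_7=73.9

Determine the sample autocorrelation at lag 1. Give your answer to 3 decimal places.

-0.480

Mean x̄ = (82.3 + 67.1 + 75.3 + 82.5 + 73.3 + 79.9 + 73.9)/7 = 76.3286
Deviations from mean: 5.9714, -9.2286, -1.0286, 6.1714, -3.0286, 3.5714, -2.4286
Numerator Σ_{t=1}^{6}(x_t−x̄)(x_{t+1}−x̄) = -90.1437
Denominator Σ(x_t−x̄)² = 187.7943
r_1 = -90.1437 / 187.7943 = -0.480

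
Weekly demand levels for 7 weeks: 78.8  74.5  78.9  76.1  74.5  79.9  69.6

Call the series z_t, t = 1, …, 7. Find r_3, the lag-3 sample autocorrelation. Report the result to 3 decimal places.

Mean z̄ = (78.8 + 74.5 + 78.9 + 76.1 + 74.5 + 79.9 + 69.6)/7 = 76.0429
Deviations from mean: 2.7571, -1.5429, 2.8571, 0.0571, -1.5429, 3.8571, -6.4429
Numerator Σ_{t=1}^{4}(z_t−z̄)(z_{t+3}−z̄) = 13.1902
Denominator Σ(z_t−z̄)² = 76.9171
r_3 = 13.1902 / 76.9171 = 0.171

0.171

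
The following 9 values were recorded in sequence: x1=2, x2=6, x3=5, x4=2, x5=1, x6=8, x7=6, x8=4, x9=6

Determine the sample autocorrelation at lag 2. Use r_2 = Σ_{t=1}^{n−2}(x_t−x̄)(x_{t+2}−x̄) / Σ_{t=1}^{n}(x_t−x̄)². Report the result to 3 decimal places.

-0.459

Mean x̄ = (2 + 6 + 5 + 2 + 1 + 8 + 6 + 4 + 6)/9 = 4.4444
Numerator Σ_{t=1}^{7}(x_t−x̄)(x_{t+2}−x̄) = -20.2840
Denominator Σ(x_t−x̄)² = 44.2222
r_2 = -20.2840 / 44.2222 = -0.459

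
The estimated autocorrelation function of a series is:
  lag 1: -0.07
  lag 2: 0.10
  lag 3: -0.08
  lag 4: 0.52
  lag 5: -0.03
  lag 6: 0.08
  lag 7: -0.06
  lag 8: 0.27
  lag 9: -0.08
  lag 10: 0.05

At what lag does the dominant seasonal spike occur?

4

The largest autocorrelation is r_4 = 0.52, with a weaker echo at lag 8 (0.27); the remaining lags stay at or below 0.10.
The dominant spike at lag 4 indicates a seasonal period of 4.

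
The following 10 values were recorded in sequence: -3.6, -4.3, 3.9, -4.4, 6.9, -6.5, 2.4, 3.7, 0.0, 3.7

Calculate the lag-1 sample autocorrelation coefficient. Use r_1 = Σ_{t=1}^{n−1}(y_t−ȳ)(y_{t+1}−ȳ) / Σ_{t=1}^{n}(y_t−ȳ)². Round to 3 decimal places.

-0.534

Mean ȳ = (-3.6 − 4.3 + 3.9 − 4.4 + 6.9 − 6.5 + 2.4 + 3.7 + 0.0 + 3.7)/10 = 0.1800
Numerator Σ_{t=1}^{9}(y_t−ȳ)(y_{t+1}−ȳ) = -100.7184
Denominator Σ(y_t−ȳ)² = 188.6960
r_1 = -100.7184 / 188.6960 = -0.534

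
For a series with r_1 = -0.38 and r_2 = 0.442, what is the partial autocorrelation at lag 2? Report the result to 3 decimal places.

φ_{22} = (r_2 − r_1²) / (1 − r_1²)
r_1² = (-0.38)² = 0.1444
Numerator = 0.442 − 0.1444 = 0.2976; denominator = 1 − 0.1444 = 0.8556
φ_{22} = 0.2976 / 0.8556 = 0.348

0.348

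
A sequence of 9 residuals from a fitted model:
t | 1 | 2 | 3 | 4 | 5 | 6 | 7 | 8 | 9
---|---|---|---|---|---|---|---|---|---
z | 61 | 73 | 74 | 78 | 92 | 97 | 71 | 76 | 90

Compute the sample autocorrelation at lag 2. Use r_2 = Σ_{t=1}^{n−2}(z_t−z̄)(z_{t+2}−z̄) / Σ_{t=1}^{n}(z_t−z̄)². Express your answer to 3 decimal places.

Mean z̄ = (61 + 73 + 74 + 78 + 92 + 97 + 71 + 76 + 90)/9 = 79.1111
Σ(z_t−z̄)(z_{t+2}−z̄) = (92.5679) + (6.7901) + (-65.8765) + (-19.8765) + (-104.5432) + (-55.6543) + (-88.3210) = -234.9136
Denominator Σ(z_t−z̄)² = 1072.8889
r_2 = -234.9136 / 1072.8889 = -0.219

-0.219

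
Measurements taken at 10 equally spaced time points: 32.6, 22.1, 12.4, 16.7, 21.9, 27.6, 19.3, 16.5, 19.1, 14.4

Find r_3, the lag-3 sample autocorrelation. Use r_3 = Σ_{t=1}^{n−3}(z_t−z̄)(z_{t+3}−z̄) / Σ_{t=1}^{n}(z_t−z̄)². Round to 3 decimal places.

-0.309

Mean z̄ = (32.6 + 22.1 + 12.4 + 16.7 + 21.9 + 27.6 + 19.3 + 16.5 + 19.1 + 14.4)/10 = 20.2600
Σ(z_t−z̄)(z_{t+3}−z̄) = (-43.9304) + (3.0176) + (-57.6924) + (3.4176) + (-6.1664) + (-8.5144) + (5.6256) = -104.2428
Denominator Σ(z_t−z̄)² = 337.4240
r_3 = -104.2428 / 337.4240 = -0.309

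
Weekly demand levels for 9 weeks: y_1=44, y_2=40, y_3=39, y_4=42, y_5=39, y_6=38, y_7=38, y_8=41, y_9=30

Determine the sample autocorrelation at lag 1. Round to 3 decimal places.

-0.115

Mean ȳ = (44 + 40 + 39 + 42 + 39 + 38 + 38 + 41 + 30)/9 = 39.0000
Numerator Σ_{t=1}^{8}(y_t−ȳ)(y_{t+1}−ȳ) = -14.0000
Denominator Σ(y_t−ȳ)² = 122.0000
r_1 = -14.0000 / 122.0000 = -0.115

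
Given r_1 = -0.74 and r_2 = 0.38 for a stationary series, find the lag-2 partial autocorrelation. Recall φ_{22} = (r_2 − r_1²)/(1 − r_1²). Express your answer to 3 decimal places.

-0.370

φ_{22} = (r_2 − r_1²) / (1 − r_1²)
r_1² = (-0.74)² = 0.5476
Numerator = 0.38 − 0.5476 = -0.1676; denominator = 1 − 0.5476 = 0.4524
φ_{22} = -0.1676 / 0.4524 = -0.370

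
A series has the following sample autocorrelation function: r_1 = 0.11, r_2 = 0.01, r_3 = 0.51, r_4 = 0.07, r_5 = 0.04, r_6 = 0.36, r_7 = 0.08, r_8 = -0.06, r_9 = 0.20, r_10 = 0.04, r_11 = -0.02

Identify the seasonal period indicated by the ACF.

The largest autocorrelation is r_3 = 0.51, with weaker echoes at lags 6 (0.36) and 9 (0.20); the remaining lags stay at or below 0.11.
The dominant spike at lag 3 indicates a seasonal period of 3.

3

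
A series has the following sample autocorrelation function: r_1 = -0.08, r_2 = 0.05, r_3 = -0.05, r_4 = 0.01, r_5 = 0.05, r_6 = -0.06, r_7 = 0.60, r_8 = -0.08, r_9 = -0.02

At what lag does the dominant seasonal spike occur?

The largest autocorrelation is r_7 = 0.60; the remaining lags stay at or below 0.05.
The dominant spike at lag 7 indicates a seasonal period of 7.

7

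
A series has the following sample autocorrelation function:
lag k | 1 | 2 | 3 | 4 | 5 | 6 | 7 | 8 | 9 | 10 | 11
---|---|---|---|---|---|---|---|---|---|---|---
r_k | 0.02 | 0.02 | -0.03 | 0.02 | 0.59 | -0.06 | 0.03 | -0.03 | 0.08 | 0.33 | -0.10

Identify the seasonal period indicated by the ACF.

The largest autocorrelation is r_5 = 0.59, with a weaker echo at lag 10 (0.33); the remaining lags stay at or below 0.08.
The dominant spike at lag 5 indicates a seasonal period of 5.

5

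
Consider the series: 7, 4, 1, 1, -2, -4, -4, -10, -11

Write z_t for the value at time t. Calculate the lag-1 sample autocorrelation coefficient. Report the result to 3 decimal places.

0.601

Mean z̄ = (7 + 4 + 1 + 1 − 2 − 4 − 4 − 10 − 11)/9 = -2.0000
Numerator Σ_{t=1}^{8}(z_t−z̄)(z_{t+1}−z̄) = 173.0000
Denominator Σ(z_t−z̄)² = 288.0000
r_1 = 173.0000 / 288.0000 = 0.601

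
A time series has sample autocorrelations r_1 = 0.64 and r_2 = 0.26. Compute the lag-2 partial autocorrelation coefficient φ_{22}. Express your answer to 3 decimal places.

-0.253

φ_{22} = (r_2 − r_1²) / (1 − r_1²)
r_1² = (0.64)² = 0.4096
Numerator = 0.26 − 0.4096 = -0.1496; denominator = 1 − 0.4096 = 0.5904
φ_{22} = -0.1496 / 0.5904 = -0.253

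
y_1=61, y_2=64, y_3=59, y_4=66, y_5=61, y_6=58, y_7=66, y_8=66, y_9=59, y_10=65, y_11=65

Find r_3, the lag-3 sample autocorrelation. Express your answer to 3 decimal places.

0.472

Mean ȳ = (61 + 64 + 59 + 66 + 61 + 58 + 66 + 66 + 59 + 65 + 65)/11 = 62.7273
Numerator Σ_{t=1}^{8}(y_t−ȳ)(y_{t+3}−ȳ) = 47.3223
Denominator Σ(y_t−ȳ)² = 100.1818
r_3 = 47.3223 / 100.1818 = 0.472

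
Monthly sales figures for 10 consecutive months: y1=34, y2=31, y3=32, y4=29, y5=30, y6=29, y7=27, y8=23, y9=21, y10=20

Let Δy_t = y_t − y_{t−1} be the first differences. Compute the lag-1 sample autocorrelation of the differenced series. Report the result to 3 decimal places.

-0.329

First differences Δy: -3, 1, -3, 1, -1, -2, -4, -2, -1
Mean of differences = -1.5556
Numerator Σ(Δy_t−Δȳ)(Δy_{t+1}−Δȳ) = -7.9753
Denominator Σ(Δy_t−Δȳ)² = 24.2222
r_1(Δy) = -7.9753 / 24.2222 = -0.329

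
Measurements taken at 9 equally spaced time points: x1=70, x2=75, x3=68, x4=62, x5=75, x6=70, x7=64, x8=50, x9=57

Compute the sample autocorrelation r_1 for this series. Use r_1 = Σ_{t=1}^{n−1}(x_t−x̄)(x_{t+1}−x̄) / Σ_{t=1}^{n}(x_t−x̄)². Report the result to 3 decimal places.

0.387

Mean x̄ = (70 + 75 + 68 + 62 + 75 + 70 + 64 + 50 + 57)/9 = 65.6667
Numerator Σ_{t=1}^{8}(x_t−x̄)(x_{t+1}−x̄) = 214.5556
Denominator Σ(x_t−x̄)² = 554.0000
r_1 = 214.5556 / 554.0000 = 0.387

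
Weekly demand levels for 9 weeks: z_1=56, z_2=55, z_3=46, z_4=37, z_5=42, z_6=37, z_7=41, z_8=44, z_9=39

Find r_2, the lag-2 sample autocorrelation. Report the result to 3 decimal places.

0.037

Mean z̄ = (56 + 55 + 46 + 37 + 42 + 37 + 41 + 44 + 39)/9 = 44.1111
Numerator Σ_{t=1}^{7}(z_t−z̄)(z_{t+2}−z̄) = 14.8642
Denominator Σ(z_t−z̄)² = 404.8889
r_2 = 14.8642 / 404.8889 = 0.037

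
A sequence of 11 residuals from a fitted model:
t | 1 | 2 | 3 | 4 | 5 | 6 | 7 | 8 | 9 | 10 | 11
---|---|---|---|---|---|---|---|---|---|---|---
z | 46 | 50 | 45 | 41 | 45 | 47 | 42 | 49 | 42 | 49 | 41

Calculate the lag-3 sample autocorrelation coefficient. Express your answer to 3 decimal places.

Mean z̄ = (46 + 50 + 45 + 41 + 45 + 47 + 42 + 49 + 42 + 49 + 41)/11 = 45.1818
Numerator Σ_{t=1}^{8}(z_t−z̄)(z_{t+3}−z̄) = -25.9174
Denominator Σ(z_t−z̄)² = 111.6364
r_3 = -25.9174 / 111.6364 = -0.232

-0.232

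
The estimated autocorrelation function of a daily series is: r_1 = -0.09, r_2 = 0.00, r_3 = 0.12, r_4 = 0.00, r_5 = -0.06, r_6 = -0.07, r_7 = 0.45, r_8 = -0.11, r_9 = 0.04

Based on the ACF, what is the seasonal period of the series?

The largest autocorrelation is r_7 = 0.45; the remaining lags stay at or below 0.12.
The dominant spike at lag 7 indicates a seasonal period of 7.

7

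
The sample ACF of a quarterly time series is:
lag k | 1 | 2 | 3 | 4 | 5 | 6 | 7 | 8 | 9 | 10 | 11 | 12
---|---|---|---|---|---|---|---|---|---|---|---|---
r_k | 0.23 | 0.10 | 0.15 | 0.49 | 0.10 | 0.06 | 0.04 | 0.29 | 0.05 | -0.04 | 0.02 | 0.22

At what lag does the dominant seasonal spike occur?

The largest autocorrelation is r_4 = 0.49, with a weaker echo at lag 8 (0.29); the remaining lags stay at or below 0.23. The elevated value at lag 1 (0.23), dropping to 0.10 at lag 2, reflects decaying short-term dependence rather than seasonality.
The dominant spike at lag 4 indicates a seasonal period of 4.

4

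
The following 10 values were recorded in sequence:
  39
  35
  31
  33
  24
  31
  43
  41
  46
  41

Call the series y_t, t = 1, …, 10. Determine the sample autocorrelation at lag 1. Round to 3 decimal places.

0.523

Mean ȳ = (39 + 35 + 31 + 33 + 24 + 31 + 43 + 41 + 46 + 41)/10 = 36.4000
Numerator Σ_{t=1}^{9}(y_t−ȳ)(y_{t+1}−ȳ) = 214.4400
Denominator Σ(y_t−ȳ)² = 410.4000
r_1 = 214.4400 / 410.4000 = 0.523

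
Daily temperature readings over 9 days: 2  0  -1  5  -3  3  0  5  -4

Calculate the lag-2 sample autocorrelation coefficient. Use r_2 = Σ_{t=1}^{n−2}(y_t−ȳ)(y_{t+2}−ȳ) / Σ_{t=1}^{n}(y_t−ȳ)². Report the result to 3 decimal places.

Mean ȳ = (2 + 0 − 1 + 5 − 3 + 3 + 0 + 5 − 4)/9 = 0.7778
Σ(y_t−ȳ)(y_{t+2}−ȳ) = (-2.1728) + (-3.2840) + (6.7160) + (9.3827) + (2.9383) + (9.3827) + (3.7160) = 26.6790
Denominator Σ(y_t−ȳ)² = 83.5556
r_2 = 26.6790 / 83.5556 = 0.319

0.319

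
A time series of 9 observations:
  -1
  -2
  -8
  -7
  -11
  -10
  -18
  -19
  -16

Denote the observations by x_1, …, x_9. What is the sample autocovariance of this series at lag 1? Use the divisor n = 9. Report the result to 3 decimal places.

23.982

Mean x̄ = (-1 − 2 − 8 − 7 − 11 − 10 − 18 − 19 − 16)/9 = -10.2222
Σ_{t=1}^{8}(x_t−x̄)(x_{t+1}−x̄) = 215.8395
γ_1 = 215.8395 / 9 = 23.982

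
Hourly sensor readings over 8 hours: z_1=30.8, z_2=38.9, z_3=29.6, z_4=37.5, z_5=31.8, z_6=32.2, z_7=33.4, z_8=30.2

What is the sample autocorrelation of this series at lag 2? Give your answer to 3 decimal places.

Mean z̄ = (30.8 + 38.9 + 29.6 + 37.5 + 31.8 + 32.2 + 33.4 + 30.2)/8 = 33.0500
Deviations from mean: -2.2500, 5.8500, -3.4500, 4.4500, -1.2500, -0.8500, 0.3500, -2.8500
Σ(z_t−z̄)(z_{t+2}−z̄) = (7.7625) + (26.0325) + (4.3125) + (-3.7825) + (-0.4375) + (2.4225) = 36.3100
Denominator Σ(z_t−z̄)² = 81.5200
r_2 = 36.3100 / 81.5200 = 0.445

0.445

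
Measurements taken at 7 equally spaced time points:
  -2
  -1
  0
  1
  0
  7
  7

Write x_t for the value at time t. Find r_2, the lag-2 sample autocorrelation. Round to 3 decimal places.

-0.019

Mean x̄ = (-2 − 1 + 0 + 1 + 0 + 7 + 7)/7 = 1.7143
Σ(x_t−x̄)(x_{t+2}−x̄) = (6.3673) + (1.9388) + (2.9388) + (-3.7755) + (-9.0612) = -1.5918
Denominator Σ(x_t−x̄)² = 83.4286
r_2 = -1.5918 / 83.4286 = -0.019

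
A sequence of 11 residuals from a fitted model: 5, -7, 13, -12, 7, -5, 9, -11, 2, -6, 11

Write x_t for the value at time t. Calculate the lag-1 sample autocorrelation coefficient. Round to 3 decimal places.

Mean x̄ = (5 − 7 + 13 − 12 + 7 − 5 + 9 − 11 + 2 − 6 + 11)/11 = 0.5455
Numerator Σ_{t=1}^{10}(x_t−x̄)(x_{t+1}−x̄) = -639.8430
Denominator Σ(x_t−x̄)² = 820.7273
r_1 = -639.8430 / 820.7273 = -0.780

-0.780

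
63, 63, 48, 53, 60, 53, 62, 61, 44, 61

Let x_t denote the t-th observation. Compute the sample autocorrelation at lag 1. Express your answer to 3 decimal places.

Mean x̄ = (63 + 63 + 48 + 53 + 60 + 53 + 62 + 61 + 44 + 61)/10 = 56.8000
Numerator Σ_{t=1}^{9}(x_t−x̄)(x_{t+1}−x̄) = -112.4400
Denominator Σ(x_t−x̄)² = 419.6000
r_1 = -112.4400 / 419.6000 = -0.268

-0.268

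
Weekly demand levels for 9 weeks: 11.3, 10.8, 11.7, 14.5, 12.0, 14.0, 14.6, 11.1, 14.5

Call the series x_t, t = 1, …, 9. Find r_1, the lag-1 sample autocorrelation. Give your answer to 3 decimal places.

-0.133

Mean x̄ = (11.3 + 10.8 + 11.7 + 14.5 + 12.0 + 14.0 + 14.6 + 11.1 + 14.5)/9 = 12.7222
Numerator Σ_{t=1}^{8}(x_t−x̄)(x_{t+1}−x̄) = -2.8560
Denominator Σ(x_t−x̄)² = 21.3956
r_1 = -2.8560 / 21.3956 = -0.133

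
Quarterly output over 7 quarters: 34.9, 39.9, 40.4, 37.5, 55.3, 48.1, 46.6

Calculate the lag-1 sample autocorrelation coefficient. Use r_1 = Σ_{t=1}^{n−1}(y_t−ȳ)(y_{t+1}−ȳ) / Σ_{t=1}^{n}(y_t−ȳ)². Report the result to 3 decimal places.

Mean ȳ = (34.9 + 39.9 + 40.4 + 37.5 + 55.3 + 48.1 + 46.6)/7 = 43.2429
Numerator Σ_{t=1}^{6}(y_t−ȳ)(y_{t+1}−ȳ) = 59.3453
Denominator Σ(y_t−ȳ)² = 302.0771
r_1 = 59.3453 / 302.0771 = 0.196

0.196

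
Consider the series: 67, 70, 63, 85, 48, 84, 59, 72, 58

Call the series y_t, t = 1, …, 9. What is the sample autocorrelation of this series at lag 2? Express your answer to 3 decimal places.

0.637

Mean ȳ = (67 + 70 + 63 + 85 + 48 + 84 + 59 + 72 + 58)/9 = 67.3333
Σ(y_t−ȳ)(y_{t+2}−ȳ) = (1.4444) + (47.1111) + (83.7778) + (294.4444) + (161.1111) + (77.7778) + (77.7778) = 743.4444
Denominator Σ(y_t−ȳ)² = 1168.0000
r_2 = 743.4444 / 1168.0000 = 0.637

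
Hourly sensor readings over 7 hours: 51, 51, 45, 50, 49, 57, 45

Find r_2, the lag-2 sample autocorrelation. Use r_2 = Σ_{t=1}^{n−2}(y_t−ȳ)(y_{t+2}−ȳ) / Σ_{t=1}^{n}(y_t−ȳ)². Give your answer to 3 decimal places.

Mean ȳ = (51 + 51 + 45 + 50 + 49 + 57 + 45)/7 = 49.7143
Deviations from mean: 1.2857, 1.2857, -4.7143, 0.2857, -0.7143, 7.2857, -4.7143
Σ(y_t−ȳ)(y_{t+2}−ȳ) = (-6.0612) + (0.3673) + (3.3673) + (2.0816) + (3.3673) = 3.1224
Denominator Σ(y_t−ȳ)² = 101.4286
r_2 = 3.1224 / 101.4286 = 0.031

0.031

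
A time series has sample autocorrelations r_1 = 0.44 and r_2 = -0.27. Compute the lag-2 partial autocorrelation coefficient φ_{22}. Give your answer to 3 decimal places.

φ_{22} = (r_2 − r_1²) / (1 − r_1²)
r_1² = (0.44)² = 0.1936
Numerator = -0.27 − 0.1936 = -0.4636; denominator = 1 − 0.1936 = 0.8064
φ_{22} = -0.4636 / 0.8064 = -0.575

-0.575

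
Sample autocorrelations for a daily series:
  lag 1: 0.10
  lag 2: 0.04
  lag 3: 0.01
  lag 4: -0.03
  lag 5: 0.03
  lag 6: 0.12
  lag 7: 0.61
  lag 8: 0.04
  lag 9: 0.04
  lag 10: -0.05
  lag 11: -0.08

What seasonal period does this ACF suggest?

7

The largest autocorrelation is r_7 = 0.61; the remaining lags stay at or below 0.12.
The dominant spike at lag 7 indicates a seasonal period of 7.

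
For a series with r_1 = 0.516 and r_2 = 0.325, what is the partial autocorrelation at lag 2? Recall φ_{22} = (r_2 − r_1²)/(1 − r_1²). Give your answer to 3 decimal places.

φ_{22} = (r_2 − r_1²) / (1 − r_1²)
r_1² = (0.516)² = 0.266256
Numerator = 0.325 − 0.2663 = 0.0587; denominator = 1 − 0.2663 = 0.7337
φ_{22} = 0.0587 / 0.7337 = 0.080

0.080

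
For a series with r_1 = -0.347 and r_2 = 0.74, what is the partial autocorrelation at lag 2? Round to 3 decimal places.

φ_{22} = (r_2 − r_1²) / (1 − r_1²)
r_1² = (-0.347)² = 0.120409
Numerator = 0.74 − 0.1204 = 0.6196; denominator = 1 − 0.1204 = 0.8796
φ_{22} = 0.6196 / 0.8796 = 0.704

0.704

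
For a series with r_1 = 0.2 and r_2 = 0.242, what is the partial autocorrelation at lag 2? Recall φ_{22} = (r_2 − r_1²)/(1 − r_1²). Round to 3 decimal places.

φ_{22} = (r_2 − r_1²) / (1 − r_1²)
r_1² = (0.2)² = 0.04
Numerator = 0.242 − 0.0400 = 0.2020; denominator = 1 − 0.0400 = 0.9600
φ_{22} = 0.2020 / 0.9600 = 0.210

0.210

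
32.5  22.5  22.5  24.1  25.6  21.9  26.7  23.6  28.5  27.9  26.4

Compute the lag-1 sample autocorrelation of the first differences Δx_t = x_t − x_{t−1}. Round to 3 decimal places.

First differences Δx: -10.0, 0.0, 1.6, 1.5, -3.7, 4.8, -3.1, 4.9, -0.6, -1.5
Mean of differences = -0.6100
Numerator Σ(Δx_t−Δx̄)(Δx_{t+1}−Δx̄) = -50.0981
Denominator Σ(Δx_t−Δx̄)² = 174.0490
r_1(Δx) = -50.0981 / 174.0490 = -0.288

-0.288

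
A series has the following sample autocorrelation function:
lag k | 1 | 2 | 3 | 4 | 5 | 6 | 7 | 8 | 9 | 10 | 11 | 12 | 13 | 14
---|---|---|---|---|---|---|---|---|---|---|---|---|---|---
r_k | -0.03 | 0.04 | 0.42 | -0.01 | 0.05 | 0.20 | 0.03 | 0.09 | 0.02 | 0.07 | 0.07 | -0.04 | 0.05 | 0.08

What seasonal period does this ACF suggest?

The largest autocorrelation is r_3 = 0.42, with a weaker echo at lag 6 (0.20); the remaining lags stay at or below 0.09.
The dominant spike at lag 3 indicates a seasonal period of 3.

3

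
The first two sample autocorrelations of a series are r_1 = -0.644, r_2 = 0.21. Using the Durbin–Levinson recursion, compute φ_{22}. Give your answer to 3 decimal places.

φ_{22} = (r_2 − r_1²) / (1 − r_1²)
r_1² = (-0.644)² = 0.414736
Numerator = 0.21 − 0.4147 = -0.2047; denominator = 1 − 0.4147 = 0.5853
φ_{22} = -0.2047 / 0.5853 = -0.350

-0.350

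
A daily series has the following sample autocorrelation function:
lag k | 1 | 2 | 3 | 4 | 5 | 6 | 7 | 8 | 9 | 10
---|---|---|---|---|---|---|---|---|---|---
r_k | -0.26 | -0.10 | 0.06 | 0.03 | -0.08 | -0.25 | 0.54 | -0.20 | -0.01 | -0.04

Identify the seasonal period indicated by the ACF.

7

The largest autocorrelation is r_7 = 0.54; the remaining lags stay at or below 0.06.
The dominant spike at lag 7 indicates a seasonal period of 7.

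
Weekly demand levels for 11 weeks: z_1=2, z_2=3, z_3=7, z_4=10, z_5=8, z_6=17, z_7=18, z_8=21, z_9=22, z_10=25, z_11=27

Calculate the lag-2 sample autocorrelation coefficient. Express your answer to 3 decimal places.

0.461

Mean z̄ = (2 + 3 + 7 + 10 + 8 + 17 + 18 + 21 + 22 + 25 + 27)/11 = 14.5455
Numerator Σ_{t=1}^{9}(z_t−z̄)(z_{t+2}−z̄) = 364.6777
Denominator Σ(z_t−z̄)² = 790.7273
r_2 = 364.6777 / 790.7273 = 0.461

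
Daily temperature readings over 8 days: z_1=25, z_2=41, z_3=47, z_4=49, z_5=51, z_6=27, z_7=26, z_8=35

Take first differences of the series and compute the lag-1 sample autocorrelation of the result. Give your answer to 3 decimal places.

0.104

First differences Δz: 16, 6, 2, 2, -24, -1, 9
Mean of differences = 1.4286
Numerator Σ(Δz_t−Δz̄)(Δz_{t+1}−Δz̄) = 98.3878
Denominator Σ(Δz_t−Δz̄)² = 943.7143
r_1(Δz) = 98.3878 / 943.7143 = 0.104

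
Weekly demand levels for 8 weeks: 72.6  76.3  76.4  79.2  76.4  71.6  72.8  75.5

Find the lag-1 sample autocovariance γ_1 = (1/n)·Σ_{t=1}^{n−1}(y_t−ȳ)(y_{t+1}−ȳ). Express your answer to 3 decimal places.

Mean ȳ = (72.6 + 76.3 + 76.4 + 79.2 + 76.4 + 71.6 + 72.8 + 75.5)/8 = 75.1000
Deviations: -2.5000, 1.2000, 1.3000, 4.1000, 1.3000, -3.5000, -2.3000, 0.4000
Σ_{t=1}^{7}(y_t−ȳ)(y_{t+1}−ȳ) = 11.8000
γ_1 = 11.8000 / 8 = 1.475

1.475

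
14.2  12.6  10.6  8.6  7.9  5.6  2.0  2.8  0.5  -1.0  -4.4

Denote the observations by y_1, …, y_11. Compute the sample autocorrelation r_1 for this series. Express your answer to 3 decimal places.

0.684

Mean ȳ = (14.2 + 12.6 + 10.6 + 8.6 + 7.9 + 5.6 + 2.0 + 2.8 + 0.5 − 1.0 − 4.4)/11 = 5.4000
Numerator Σ_{t=1}^{10}(y_t−ȳ)(y_{t+1}−ȳ) = 240.9200
Denominator Σ(y_t−ȳ)² = 352.1800
r_1 = 240.9200 / 352.1800 = 0.684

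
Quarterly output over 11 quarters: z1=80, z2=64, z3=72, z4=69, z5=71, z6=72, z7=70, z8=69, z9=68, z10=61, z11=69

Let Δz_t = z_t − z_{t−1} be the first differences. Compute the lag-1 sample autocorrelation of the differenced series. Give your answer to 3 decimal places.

-0.473

First differences Δz: -16, 8, -3, 2, 1, -2, -1, -1, -7, 8
Mean of differences = -1.1000
Numerator Σ(Δz_t−Δz̄)(Δz_{t+1}−Δz̄) = -208.5100
Denominator Σ(Δz_t−Δz̄)² = 440.9000
r_1(Δz) = -208.5100 / 440.9000 = -0.473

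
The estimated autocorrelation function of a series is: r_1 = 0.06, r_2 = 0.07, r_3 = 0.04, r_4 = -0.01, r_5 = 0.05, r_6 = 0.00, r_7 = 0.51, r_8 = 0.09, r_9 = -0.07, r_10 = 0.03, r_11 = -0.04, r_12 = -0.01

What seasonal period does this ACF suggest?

The largest autocorrelation is r_7 = 0.51; the remaining lags stay at or below 0.09.
The dominant spike at lag 7 indicates a seasonal period of 7.

7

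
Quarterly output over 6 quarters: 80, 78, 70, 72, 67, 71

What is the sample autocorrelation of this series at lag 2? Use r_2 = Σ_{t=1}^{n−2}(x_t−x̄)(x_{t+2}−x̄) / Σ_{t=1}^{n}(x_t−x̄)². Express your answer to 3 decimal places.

-0.048

Mean x̄ = (80 + 78 + 70 + 72 + 67 + 71)/6 = 73.0000
Numerator Σ_{t=1}^{4}(x_t−x̄)(x_{t+2}−x̄) = -6.0000
Denominator Σ(x_t−x̄)² = 124.0000
r_2 = -6.0000 / 124.0000 = -0.048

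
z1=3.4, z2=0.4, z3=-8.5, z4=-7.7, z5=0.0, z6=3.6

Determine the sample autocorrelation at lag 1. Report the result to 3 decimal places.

0.266

Mean z̄ = (3.4 + 0.4 − 8.5 − 7.7 + 0.0 + 3.6)/6 = -1.4667
Deviations from mean: 4.8667, 1.8667, -7.0333, -6.2333, 1.4667, 5.0667
Numerator Σ_{t=1}^{5}(z_t−z̄)(z_{t+1}−z̄) = 38.0856
Denominator Σ(z_t−z̄)² = 143.3133
r_1 = 38.0856 / 143.3133 = 0.266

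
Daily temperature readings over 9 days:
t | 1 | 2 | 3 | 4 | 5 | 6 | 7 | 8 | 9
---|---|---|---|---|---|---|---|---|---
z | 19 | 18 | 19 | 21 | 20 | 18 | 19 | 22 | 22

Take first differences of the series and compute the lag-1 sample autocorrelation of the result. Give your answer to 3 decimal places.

First differences Δz: -1, 1, 2, -1, -2, 1, 3, 0
Mean of differences = 0.3750
Numerator Σ(Δz_t−Δz̄)(Δz_{t+1}−Δz̄) = 0.3594
Denominator Σ(Δz_t−Δz̄)² = 19.8750
r_1(Δz) = 0.3594 / 19.8750 = 0.018

0.018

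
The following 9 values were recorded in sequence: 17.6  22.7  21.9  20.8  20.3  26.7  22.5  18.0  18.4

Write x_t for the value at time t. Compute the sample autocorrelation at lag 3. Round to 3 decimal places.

Mean x̄ = (17.6 + 22.7 + 21.9 + 20.8 + 20.3 + 26.7 + 22.5 + 18.0 + 18.4)/9 = 20.9889
Σ(x_t−x̄)(x_{t+3}−x̄) = (0.6401) + (-1.1788) + (5.2035) + (-0.2854) + (2.0590) + (-14.7854) = -8.3470
Denominator Σ(x_t−x̄)² = 66.2889
r_3 = -8.3470 / 66.2889 = -0.126

-0.126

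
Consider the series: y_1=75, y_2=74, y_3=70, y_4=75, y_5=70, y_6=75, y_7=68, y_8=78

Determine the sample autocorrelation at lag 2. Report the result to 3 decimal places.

Mean ȳ = (75 + 74 + 70 + 75 + 70 + 75 + 68 + 78)/8 = 73.1250
Deviations from mean: 1.8750, 0.8750, -3.1250, 1.8750, -3.1250, 1.8750, -5.1250, 4.8750
Σ(y_t−ȳ)(y_{t+2}−ȳ) = (-5.8594) + (1.6406) + (9.7656) + (3.5156) + (16.0156) + (9.1406) = 34.2188
Denominator Σ(y_t−ȳ)² = 80.8750
r_2 = 34.2188 / 80.8750 = 0.423

0.423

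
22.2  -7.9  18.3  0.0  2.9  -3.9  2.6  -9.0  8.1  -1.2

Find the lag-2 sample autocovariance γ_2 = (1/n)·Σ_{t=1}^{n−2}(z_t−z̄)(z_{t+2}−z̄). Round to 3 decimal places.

Mean z̄ = (22.2 − 7.9 + 18.3 + 0.0 + 2.9 − 3.9 + 2.6 − 9.0 + 8.1 − 1.2)/10 = 3.2100
Σ_{t=1}^{8}(z_t−z̄)(z_{t+2}−z̄) = 478.2328
γ_2 = 478.2328 / 10 = 47.823

47.823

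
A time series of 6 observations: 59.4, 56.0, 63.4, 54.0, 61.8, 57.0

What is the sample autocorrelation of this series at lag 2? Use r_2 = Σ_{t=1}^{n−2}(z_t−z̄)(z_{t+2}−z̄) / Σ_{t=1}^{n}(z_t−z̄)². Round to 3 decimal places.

Mean z̄ = (59.4 + 56.0 + 63.4 + 54.0 + 61.8 + 57.0)/6 = 58.6000
Σ(z_t−z̄)(z_{t+2}−z̄) = (3.8400) + (11.9600) + (15.3600) + (7.3600) = 38.5200
Denominator Σ(z_t−z̄)² = 64.4000
r_2 = 38.5200 / 64.4000 = 0.598

0.598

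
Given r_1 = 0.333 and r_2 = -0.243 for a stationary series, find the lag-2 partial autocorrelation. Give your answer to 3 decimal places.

φ_{22} = (r_2 − r_1²) / (1 − r_1²)
r_1² = (0.333)² = 0.110889
Numerator = -0.243 − 0.1109 = -0.3539; denominator = 1 − 0.1109 = 0.8891
φ_{22} = -0.3539 / 0.8891 = -0.398

-0.398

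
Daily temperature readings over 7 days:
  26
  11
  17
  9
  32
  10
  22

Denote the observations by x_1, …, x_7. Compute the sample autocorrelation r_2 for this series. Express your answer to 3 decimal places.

Mean x̄ = (26 + 11 + 17 + 9 + 32 + 10 + 22)/7 = 18.1429
Deviations from mean: 7.8571, -7.1429, -1.1429, -9.1429, 13.8571, -8.1429, 3.8571
Σ(x_t−x̄)(x_{t+2}−x̄) = (-8.9796) + (65.3061) + (-15.8367) + (74.4490) + (53.4490) = 168.3878
Denominator Σ(x_t−x̄)² = 470.8571
r_2 = 168.3878 / 470.8571 = 0.358

0.358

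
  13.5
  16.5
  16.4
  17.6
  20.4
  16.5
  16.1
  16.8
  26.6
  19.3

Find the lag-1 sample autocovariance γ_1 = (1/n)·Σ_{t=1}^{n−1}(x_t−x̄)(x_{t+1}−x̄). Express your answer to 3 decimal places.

1.131

Mean x̄ = (13.5 + 16.5 + 16.4 + 17.6 + 20.4 + 16.5 + 16.1 + 16.8 + 26.6 + 19.3)/10 = 17.9700
Σ_{t=1}^{9}(x_t−x̄)(x_{t+1}−x̄) = 11.3061
γ_1 = 11.3061 / 10 = 1.131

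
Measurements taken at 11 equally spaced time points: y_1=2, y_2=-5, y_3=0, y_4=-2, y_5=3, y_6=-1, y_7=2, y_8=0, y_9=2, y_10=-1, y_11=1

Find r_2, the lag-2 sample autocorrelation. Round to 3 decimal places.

0.446

Mean ȳ = (2 − 5 + 0 − 2 + 3 − 1 + 2 + 0 + 2 − 1 + 1)/11 = 0.0909
Numerator Σ_{t=1}^{9}(y_t−ȳ)(y_{t+2}−ȳ) = 23.6198
Denominator Σ(y_t−ȳ)² = 52.9091
r_2 = 23.6198 / 52.9091 = 0.446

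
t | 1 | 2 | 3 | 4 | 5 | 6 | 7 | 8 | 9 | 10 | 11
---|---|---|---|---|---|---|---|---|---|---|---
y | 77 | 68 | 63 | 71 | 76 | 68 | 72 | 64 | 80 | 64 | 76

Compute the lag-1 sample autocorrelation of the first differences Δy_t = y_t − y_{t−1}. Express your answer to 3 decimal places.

First differences Δy: -9, -5, 8, 5, -8, 4, -8, 16, -16, 12
Mean of differences = -0.1000
Numerator Σ(Δy_t−Δȳ)(Δy_{t+1}−Δȳ) = -635.4100
Denominator Σ(Δy_t−Δȳ)² = 994.9000
r_1(Δy) = -635.4100 / 994.9000 = -0.639

-0.639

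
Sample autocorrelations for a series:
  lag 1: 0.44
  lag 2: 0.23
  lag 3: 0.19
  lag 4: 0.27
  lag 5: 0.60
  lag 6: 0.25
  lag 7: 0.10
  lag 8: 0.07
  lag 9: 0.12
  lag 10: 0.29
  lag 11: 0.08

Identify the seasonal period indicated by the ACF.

5

The largest autocorrelation is r_5 = 0.60; the remaining lags stay at or below 0.44. The elevated value at lag 1 (0.44), dropping to 0.23 at lag 2, reflects decaying short-term dependence rather than seasonality.
The dominant spike at lag 5 indicates a seasonal period of 5.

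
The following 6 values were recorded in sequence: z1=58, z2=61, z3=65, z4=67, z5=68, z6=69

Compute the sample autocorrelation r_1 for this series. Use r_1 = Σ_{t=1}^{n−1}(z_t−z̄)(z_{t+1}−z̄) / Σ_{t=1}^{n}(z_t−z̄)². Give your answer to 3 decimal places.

0.495

Mean z̄ = (58 + 61 + 65 + 67 + 68 + 69)/6 = 64.6667
Deviations from mean: -6.6667, -3.6667, 0.3333, 2.3333, 3.3333, 4.3333
Σ(z_t−z̄)(z_{t+1}−z̄) = (24.4444) + (-1.2222) + (0.7778) + (7.7778) + (14.4444) = 46.2222
Denominator Σ(z_t−z̄)² = 93.3333
r_1 = 46.2222 / 93.3333 = 0.495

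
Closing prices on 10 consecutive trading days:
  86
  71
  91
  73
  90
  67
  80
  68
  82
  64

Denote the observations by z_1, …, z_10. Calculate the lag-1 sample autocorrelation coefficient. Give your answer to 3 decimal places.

-0.617

Mean z̄ = (86 + 71 + 91 + 73 + 90 + 67 + 80 + 68 + 82 + 64)/10 = 77.2000
Numerator Σ_{t=1}^{9}(z_t−z̄)(z_{t+1}−z̄) = -544.2400
Denominator Σ(z_t−z̄)² = 881.6000
r_1 = -544.2400 / 881.6000 = -0.617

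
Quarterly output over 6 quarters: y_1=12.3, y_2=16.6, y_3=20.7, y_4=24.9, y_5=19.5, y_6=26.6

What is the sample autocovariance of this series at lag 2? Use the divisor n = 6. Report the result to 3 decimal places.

1.560

Mean ȳ = (12.3 + 16.6 + 20.7 + 24.9 + 19.5 + 26.6)/6 = 20.1000
Deviations: -7.8000, -3.5000, 0.6000, 4.8000, -0.6000, 6.5000
Σ_{t=1}^{4}(y_t−ȳ)(y_{t+2}−ȳ) = 9.3600
γ_2 = 9.3600 / 6 = 1.560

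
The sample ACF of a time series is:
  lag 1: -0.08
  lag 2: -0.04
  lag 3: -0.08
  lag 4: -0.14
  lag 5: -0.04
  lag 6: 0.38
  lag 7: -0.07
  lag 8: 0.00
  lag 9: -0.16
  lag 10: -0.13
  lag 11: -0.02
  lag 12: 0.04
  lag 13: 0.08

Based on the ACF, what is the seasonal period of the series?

6

The largest autocorrelation is r_6 = 0.38; the remaining lags stay at or below 0.08.
The dominant spike at lag 6 indicates a seasonal period of 6.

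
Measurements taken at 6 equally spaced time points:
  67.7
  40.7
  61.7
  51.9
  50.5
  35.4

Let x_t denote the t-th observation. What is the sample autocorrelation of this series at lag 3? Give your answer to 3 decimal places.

Mean x̄ = (67.7 + 40.7 + 61.7 + 51.9 + 50.5 + 35.4)/6 = 51.3167
Deviations from mean: 16.3833, -10.6167, 10.3833, 0.5833, -0.8167, -15.9167
Σ(x_t−x̄)(x_{t+3}−x̄) = (9.5569) + (8.6703) + (-165.2681) = -147.0408
Denominator Σ(x_t−x̄)² = 743.2883
r_3 = -147.0408 / 743.2883 = -0.198

-0.198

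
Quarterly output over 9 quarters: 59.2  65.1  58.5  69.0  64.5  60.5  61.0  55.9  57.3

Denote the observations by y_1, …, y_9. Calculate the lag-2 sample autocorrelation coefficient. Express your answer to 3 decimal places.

Mean ȳ = (59.2 + 65.1 + 58.5 + 69.0 + 64.5 + 60.5 + 61.0 + 55.9 + 57.3)/9 = 61.2222
Numerator Σ_{t=1}^{7}(y_t−ȳ)(y_{t+2}−ȳ) = 25.1123
Denominator Σ(y_t−ȳ)² = 142.0556
r_2 = 25.1123 / 142.0556 = 0.177

0.177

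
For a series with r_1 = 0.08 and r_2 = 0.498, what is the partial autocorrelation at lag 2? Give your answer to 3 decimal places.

0.495

φ_{22} = (r_2 − r_1²) / (1 − r_1²)
r_1² = (0.08)² = 0.0064
Numerator = 0.498 − 0.0064 = 0.4916; denominator = 1 − 0.0064 = 0.9936
φ_{22} = 0.4916 / 0.9936 = 0.495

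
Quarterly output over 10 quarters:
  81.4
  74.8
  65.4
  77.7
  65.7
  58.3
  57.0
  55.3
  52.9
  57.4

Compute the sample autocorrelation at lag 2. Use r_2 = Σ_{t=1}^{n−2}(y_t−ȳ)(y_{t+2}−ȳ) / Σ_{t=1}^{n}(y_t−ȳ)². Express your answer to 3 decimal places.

0.291

Mean ȳ = (81.4 + 74.8 + 65.4 + 77.7 + 65.7 + 58.3 + 57.0 + 55.3 + 52.9 + 57.4)/10 = 64.5900
Numerator Σ_{t=1}^{8}(y_t−ȳ)(y_{t+2}−ȳ) = 271.4378
Denominator Σ(y_t−ȳ)² = 932.4090
r_2 = 271.4378 / 932.4090 = 0.291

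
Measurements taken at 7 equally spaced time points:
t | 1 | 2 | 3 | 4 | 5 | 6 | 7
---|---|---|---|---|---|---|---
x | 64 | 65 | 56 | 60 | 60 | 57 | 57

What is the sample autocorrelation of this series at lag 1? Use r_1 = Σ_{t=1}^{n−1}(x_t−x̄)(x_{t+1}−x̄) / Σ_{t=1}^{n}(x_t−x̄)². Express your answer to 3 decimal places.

0.116

Mean x̄ = (64 + 65 + 56 + 60 + 60 + 57 + 57)/7 = 59.8571
Deviations from mean: 4.1429, 5.1429, -3.8571, 0.1429, 0.1429, -2.8571, -2.8571
Numerator Σ_{t=1}^{6}(x_t−x̄)(x_{t+1}−x̄) = 8.6939
Denominator Σ(x_t−x̄)² = 74.8571
r_1 = 8.6939 / 74.8571 = 0.116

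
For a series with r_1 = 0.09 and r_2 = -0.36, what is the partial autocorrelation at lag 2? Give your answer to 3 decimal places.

-0.371

φ_{22} = (r_2 − r_1²) / (1 − r_1²)
r_1² = (0.09)² = 0.0081
Numerator = -0.36 − 0.0081 = -0.3681; denominator = 1 − 0.0081 = 0.9919
φ_{22} = -0.3681 / 0.9919 = -0.371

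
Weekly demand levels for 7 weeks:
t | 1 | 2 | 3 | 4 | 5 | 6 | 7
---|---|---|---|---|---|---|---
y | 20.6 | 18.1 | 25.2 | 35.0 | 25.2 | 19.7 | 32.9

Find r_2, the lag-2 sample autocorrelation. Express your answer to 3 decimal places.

Mean ȳ = (20.6 + 18.1 + 25.2 + 35.0 + 25.2 + 19.7 + 32.9)/7 = 25.2429
Deviations from mean: -4.6429, -7.1429, -0.0429, 9.7571, -0.0429, -5.5429, 7.6571
Σ(y_t−ȳ)(y_{t+2}−ȳ) = (0.1990) + (-69.6939) + (0.0018) + (-54.0824) + (-0.3282) = -123.9037
Denominator Σ(y_t−ȳ)² = 257.1371
r_2 = -123.9037 / 257.1371 = -0.482

-0.482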